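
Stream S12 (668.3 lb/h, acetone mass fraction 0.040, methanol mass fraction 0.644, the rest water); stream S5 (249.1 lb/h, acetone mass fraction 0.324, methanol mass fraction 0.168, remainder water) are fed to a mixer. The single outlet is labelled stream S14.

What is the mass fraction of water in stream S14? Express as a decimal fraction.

Total flow out = 668.3 + 249.1 = 917.4 lb/h.
water in = 668.3×0.316 + 249.1×0.508 = 337.73 lb/h.
water mass fraction in S14 = 337.73/917.4 = 0.368.

0.368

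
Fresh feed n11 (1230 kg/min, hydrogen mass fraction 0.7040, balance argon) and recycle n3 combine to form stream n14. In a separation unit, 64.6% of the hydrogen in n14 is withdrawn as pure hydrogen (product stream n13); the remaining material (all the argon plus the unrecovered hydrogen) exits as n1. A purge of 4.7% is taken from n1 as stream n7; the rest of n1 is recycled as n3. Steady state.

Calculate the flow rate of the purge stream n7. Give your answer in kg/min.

385.8 kg/min

argon enters only via n11 and leaves only via the purge: 1230×0.296 = 0.047×(argon in n1), and the separation unit passes all argon, so argon in n14 = argon in n1 = 7746.4 kg/min.
hydrogen in n14: m_A = 1230×0.704 + (1−0.047)·(1−0.646)·m_A, so m_A = 865.92/0.6626 = 1306.8 kg/min.
n1 = (1−0.646)×1306.8 + 7746.4 = 8209 kg/min.
Purge n7 = 0.047×8209 = 385.82 kg/min.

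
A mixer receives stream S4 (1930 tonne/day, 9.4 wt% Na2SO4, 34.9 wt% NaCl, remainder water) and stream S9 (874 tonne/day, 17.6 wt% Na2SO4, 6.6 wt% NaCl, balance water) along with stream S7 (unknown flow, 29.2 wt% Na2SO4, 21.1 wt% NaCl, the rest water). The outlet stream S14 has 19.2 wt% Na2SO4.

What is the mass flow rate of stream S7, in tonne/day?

Let S7 be the unknown flow. Total out = 2804 + S7.
Na2SO4 balance: 335.24 + 0.292·S7 = 0.192·(2804 + S7)
(0.292 − 0.192)·S7 = 0.192×2804 − 335.24 = 203.12
S7 = 203.12 / 0.100 = 2031.2 tonne/day

2031 tonne/day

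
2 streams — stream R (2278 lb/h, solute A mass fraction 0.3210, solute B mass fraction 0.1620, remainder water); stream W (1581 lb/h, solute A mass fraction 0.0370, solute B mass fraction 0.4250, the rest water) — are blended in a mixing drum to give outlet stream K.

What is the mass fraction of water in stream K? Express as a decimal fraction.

0.5256

Total flow out = 2278 + 1581 = 3859 lb/h.
water in = 2278×0.517 + 1581×0.538 = 2028.3 lb/h.
water mass fraction in K = 2028.3/3859 = 0.5256.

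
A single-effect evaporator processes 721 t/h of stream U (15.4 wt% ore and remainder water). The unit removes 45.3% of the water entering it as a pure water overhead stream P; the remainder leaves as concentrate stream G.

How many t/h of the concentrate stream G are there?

444.7 t/h

water entering = 721×0.846 = 609.97 t/h; overhead removed = 0.453×609.97 = 276.31 t/h.
Concentrate = 721 − 276.31 = 444.69 t/h.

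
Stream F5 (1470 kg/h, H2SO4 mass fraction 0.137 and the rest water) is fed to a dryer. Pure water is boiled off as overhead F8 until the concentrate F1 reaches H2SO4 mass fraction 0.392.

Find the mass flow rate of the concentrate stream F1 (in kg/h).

H2SO4 is conserved: 1470×0.137 = 201.39 kg/h all reports to the concentrate.
Concentrate = 201.39/(target fraction) = 513.75 kg/h.

513.8 kg/h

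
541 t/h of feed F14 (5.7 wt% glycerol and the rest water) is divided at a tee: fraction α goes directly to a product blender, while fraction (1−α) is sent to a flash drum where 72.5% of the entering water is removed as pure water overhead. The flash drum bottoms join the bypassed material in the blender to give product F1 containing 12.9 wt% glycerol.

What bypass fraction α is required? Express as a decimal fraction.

0.184

All 541×0.057 = 30.837 t/h of glycerol reaches F1, so F1 = 30.837/0.129 = 239.05 t/h and vapour = 301.95 t/h.
The evaporator receives (1−α)·541 of feed at 0.943 water and removes 0.725 of that water:
0.725×0.943×(1−α)×541 = 301.95
(1−α) = 301.95/369.87 = 0.8164;  α = 0.1836.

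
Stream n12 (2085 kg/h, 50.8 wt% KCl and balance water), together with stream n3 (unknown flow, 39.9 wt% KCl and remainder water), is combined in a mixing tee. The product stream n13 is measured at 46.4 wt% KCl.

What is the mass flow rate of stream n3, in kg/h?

1411 kg/h

Let n3 be the unknown flow. Total out = 2085 + n3.
KCl balance: 1059.2 + 0.399·n3 = 0.464·(2085 + n3)
(0.399 − 0.464)·n3 = 0.464×2085 − 1059.2 = -91.74
n3 = -91.74 / -0.065 = 1411.4 kg/h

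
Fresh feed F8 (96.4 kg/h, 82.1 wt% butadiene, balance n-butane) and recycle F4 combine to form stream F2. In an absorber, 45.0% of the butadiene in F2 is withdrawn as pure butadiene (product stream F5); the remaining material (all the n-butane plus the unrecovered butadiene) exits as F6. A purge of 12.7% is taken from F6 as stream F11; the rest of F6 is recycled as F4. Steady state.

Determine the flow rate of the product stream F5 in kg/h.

68.51 kg/h

butadiene in F2: m_A = 96.4×0.821 + (1−0.127)·(1−0.450)·m_A, so m_A = 79.144/0.5198 = 152.24 kg/h.
Product F5 = 0.450×152.24 = 68.51 kg/h.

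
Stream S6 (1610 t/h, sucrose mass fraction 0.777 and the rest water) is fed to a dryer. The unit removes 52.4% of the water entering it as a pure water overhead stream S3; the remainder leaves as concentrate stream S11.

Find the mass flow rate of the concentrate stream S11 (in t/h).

water entering = 1610×0.223 = 359.03 t/h; overhead removed = 0.524×359.03 = 188.13 t/h.
Concentrate = 1610 − 188.13 = 1421.9 t/h.

1422 t/h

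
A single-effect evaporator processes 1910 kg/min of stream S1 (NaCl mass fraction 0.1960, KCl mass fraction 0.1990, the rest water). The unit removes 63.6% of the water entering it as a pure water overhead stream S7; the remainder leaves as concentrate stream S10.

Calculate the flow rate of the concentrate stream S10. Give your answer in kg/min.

water entering = 1910×0.605 = 1155.5 kg/min; overhead removed = 0.636×1155.5 = 734.93 kg/min.
Concentrate = 1910 − 734.93 = 1175.1 kg/min.

1175 kg/min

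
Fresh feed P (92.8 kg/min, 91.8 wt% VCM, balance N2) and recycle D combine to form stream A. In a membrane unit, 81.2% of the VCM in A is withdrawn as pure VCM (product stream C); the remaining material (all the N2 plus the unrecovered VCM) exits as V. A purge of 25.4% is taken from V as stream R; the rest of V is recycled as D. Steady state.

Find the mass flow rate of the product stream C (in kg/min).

80.46 kg/min

VCM in A: m_A = 92.8×0.918 + (1−0.254)·(1−0.812)·m_A, so m_A = 85.19/0.8598 = 99.087 kg/min.
Product C = 0.812×99.087 = 80.459 kg/min.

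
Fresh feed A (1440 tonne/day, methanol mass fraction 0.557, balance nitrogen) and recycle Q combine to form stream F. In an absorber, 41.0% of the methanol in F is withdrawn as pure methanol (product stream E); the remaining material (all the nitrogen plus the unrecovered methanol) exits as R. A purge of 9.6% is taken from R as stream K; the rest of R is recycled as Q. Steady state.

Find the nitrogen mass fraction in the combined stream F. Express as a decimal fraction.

0.794

nitrogen enters only via A and leaves only via the purge: 1440×0.443 = 0.096×(nitrogen in R), and the absorber passes all nitrogen, so nitrogen in F = nitrogen in R = 6645 tonne/day.
methanol in F: m_A = 1440×0.557 + (1−0.096)·(1−0.410)·m_A, so m_A = 802.08/0.4666 = 1718.8 tonne/day.
F = 1718.8 + 6645 = 8363.8 tonne/day.
nitrogen fraction in F = 6645/8363.8 = 0.794.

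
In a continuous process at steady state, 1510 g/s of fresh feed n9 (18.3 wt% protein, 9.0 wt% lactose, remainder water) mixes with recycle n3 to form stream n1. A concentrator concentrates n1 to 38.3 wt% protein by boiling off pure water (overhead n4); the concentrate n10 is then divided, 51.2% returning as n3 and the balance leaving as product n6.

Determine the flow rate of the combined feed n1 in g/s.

2267 g/s

Overall protein balance (none leaves overhead): protein in fresh feed = protein in product, i.e. 1510×0.183 = (1−0.512)·n10·0.383.
n10 = 276.33/(0.383×0.488) = 1478.5 g/s.
Recycle n3 = 0.512×1478.5 = 756.97 g/s.
Combined feed n1 = 1510 + 756.97 = 2267 g/s.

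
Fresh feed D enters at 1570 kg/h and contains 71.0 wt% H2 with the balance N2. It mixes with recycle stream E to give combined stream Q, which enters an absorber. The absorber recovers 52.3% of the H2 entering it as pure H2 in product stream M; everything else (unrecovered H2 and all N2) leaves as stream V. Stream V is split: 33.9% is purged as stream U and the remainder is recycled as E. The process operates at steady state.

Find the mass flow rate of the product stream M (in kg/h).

851.4 kg/h

H2 in Q: m_A = 1570×0.710 + (1−0.339)·(1−0.523)·m_A, so m_A = 1114.7/0.6847 = 1628 kg/h.
Product M = 0.523×1628 = 851.45 kg/h.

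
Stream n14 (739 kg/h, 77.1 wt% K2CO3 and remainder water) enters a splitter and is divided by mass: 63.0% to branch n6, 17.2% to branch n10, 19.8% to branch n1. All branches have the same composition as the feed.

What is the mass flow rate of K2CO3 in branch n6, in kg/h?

Branch n6 total = 0.630×739 = 465.57 kg/h.
K2CO3 in n6 = 0.771×465.57 = 358.95 kg/h.

359 kg/h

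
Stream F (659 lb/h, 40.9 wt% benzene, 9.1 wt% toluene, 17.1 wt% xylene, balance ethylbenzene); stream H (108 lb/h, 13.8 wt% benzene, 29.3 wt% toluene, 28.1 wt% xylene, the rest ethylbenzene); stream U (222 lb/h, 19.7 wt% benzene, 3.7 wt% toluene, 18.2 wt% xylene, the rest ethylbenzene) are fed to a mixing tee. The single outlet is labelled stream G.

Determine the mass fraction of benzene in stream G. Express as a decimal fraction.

Total flow out = 659 + 108 + 222 = 989 lb/h.
benzene in = 659×0.409 + 108×0.138 + 222×0.197 = 328.17 lb/h.
benzene mass fraction in G = 328.17/989 = 0.3318.

0.3318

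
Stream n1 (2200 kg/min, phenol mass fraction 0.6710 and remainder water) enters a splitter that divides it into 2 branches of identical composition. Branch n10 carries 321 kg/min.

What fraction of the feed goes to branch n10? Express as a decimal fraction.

Fraction to n10 = 321/2200 = 0.1459.

0.146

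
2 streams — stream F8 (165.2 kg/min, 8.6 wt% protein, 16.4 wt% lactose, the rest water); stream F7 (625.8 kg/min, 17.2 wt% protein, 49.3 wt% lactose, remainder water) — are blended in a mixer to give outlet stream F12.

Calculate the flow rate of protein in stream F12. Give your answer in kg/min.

121.8 kg/min

protein out = protein in = 165.2×0.086 + 625.8×0.172 = 121.84 kg/min.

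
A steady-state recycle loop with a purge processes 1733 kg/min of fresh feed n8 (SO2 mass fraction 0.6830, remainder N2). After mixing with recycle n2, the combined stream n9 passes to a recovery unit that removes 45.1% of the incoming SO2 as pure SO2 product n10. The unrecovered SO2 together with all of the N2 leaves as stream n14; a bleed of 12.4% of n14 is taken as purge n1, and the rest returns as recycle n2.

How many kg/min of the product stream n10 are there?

SO2 in n9: m_A = 1733×0.683 + (1−0.124)·(1−0.451)·m_A, so m_A = 1183.6/0.5191 = 2280.3 kg/min.
Product n10 = 0.451×2280.3 = 1028.4 kg/min.

1028 kg/min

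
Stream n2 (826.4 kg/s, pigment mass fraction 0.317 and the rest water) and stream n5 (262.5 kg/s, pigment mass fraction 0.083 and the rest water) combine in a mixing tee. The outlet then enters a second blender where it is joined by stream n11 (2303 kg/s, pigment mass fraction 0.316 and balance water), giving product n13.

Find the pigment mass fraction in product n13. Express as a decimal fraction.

0.298

Overall, product flow = 3391.9 kg/s.
pigment in = 826.4×0.317 + 262.5×0.083 + 2303×0.316 = 1011.5 kg/s.
pigment fraction in n13 = 0.298.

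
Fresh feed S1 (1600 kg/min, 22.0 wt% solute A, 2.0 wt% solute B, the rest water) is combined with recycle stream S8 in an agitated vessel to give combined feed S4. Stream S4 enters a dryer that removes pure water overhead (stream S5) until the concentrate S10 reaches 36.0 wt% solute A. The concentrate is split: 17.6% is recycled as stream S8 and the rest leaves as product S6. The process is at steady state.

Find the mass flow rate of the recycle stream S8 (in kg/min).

208.8 kg/min

Overall solute A balance (none leaves overhead): solute A in fresh feed = solute A in product, i.e. 1600×0.220 = (1−0.176)·S10·0.360.
S10 = 352/(0.360×0.824) = 1186.6 kg/min.
Recycle S8 = 0.176×1186.6 = 208.85 kg/min.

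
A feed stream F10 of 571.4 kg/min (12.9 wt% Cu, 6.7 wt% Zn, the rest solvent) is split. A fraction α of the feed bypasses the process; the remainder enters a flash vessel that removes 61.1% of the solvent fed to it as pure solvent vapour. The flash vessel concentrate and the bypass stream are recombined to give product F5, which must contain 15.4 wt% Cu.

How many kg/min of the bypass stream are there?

All 571.4×0.129 = 73.711 kg/min of Cu reaches F5, so F5 = 73.711/0.154 = 478.64 kg/min and vapour = 92.76 kg/min.
The evaporator receives (1−α)·571.4 of feed at 0.804 solvent and removes 0.611 of that solvent:
0.611×0.804×(1−α)×571.4 = 92.76
(1−α) = 92.76/280.7 = 0.3305;  α = 0.6695.
Bypass flow = 0.6695×571.4 = 382.57 kg/min.

382.6 kg/min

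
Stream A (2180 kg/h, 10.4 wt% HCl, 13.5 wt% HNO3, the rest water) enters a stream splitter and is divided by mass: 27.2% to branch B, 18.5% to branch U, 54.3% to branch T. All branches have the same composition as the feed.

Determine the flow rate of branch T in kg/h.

1184 kg/h

Branch T flow = 0.543×2180 = 1183.7 kg/h.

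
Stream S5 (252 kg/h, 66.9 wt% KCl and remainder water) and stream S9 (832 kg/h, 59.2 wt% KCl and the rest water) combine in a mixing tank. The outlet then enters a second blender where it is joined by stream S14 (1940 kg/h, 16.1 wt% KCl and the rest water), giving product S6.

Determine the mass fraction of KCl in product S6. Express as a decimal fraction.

0.322

Overall, product flow = 3024 kg/h.
KCl in = 252×0.669 + 832×0.592 + 1940×0.161 = 973.47 kg/h.
KCl fraction in S6 = 0.322.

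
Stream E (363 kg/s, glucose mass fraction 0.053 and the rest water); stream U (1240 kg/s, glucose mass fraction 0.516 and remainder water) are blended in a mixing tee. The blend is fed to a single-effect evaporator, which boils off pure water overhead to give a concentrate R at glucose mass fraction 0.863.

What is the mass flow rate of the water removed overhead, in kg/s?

839.3 kg/s

glucose entering = 363×0.053 + 1240×0.516 = 659.08 kg/s.
All glucose reports to R, so R = 659.08/0.863 = 763.71 kg/s.
Total feed = 1603 kg/s; overhead = 1603 − 763.71 = 839.29 kg/s.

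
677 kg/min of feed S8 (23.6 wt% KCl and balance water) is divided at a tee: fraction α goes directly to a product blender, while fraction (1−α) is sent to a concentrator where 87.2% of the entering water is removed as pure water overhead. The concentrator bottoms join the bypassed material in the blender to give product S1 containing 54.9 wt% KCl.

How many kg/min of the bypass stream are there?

All 677×0.236 = 159.77 kg/min of KCl reaches S1, so S1 = 159.77/0.549 = 291.02 kg/min and vapour = 385.98 kg/min.
The evaporator receives (1−α)·677 of feed at 0.764 water and removes 0.872 of that water:
0.872×0.764×(1−α)×677 = 385.98
(1−α) = 385.98/451.02 = 0.8558;  α = 0.1442.
Bypass flow = 0.1442×677 = 97.637 kg/min.

97.64 kg/min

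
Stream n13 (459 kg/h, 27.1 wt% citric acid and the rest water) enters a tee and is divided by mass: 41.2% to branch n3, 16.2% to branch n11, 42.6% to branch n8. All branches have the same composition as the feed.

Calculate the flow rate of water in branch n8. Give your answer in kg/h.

142.5 kg/h

Branch n8 total = 0.426×459 = 195.53 kg/h.
water in n8 = 0.729×195.53 = 142.54 kg/h.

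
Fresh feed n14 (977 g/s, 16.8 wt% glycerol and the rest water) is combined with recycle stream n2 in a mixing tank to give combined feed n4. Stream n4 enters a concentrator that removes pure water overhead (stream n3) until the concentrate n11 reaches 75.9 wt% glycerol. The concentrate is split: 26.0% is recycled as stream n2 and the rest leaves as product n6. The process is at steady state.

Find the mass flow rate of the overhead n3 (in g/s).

760.7 g/s

Overall glycerol balance (none leaves overhead): glycerol in fresh feed = glycerol in product, i.e. 977×0.168 = (1−0.260)·n11·0.759.
n11 = 164.14/(0.759×0.740) = 292.23 g/s.
Recycle n2 = 0.260×292.23 = 75.981 g/s.
Combined feed n4 = 977 + 75.981 = 1053 g/s.
Overhead n3 = n4 − n11 = 1053 − 292.23 = 760.75 g/s.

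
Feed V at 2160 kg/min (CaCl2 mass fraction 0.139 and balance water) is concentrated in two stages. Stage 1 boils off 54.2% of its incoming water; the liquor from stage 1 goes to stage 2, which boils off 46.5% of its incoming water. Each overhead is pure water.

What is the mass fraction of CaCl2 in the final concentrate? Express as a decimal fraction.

water in feed = 2160×0.861 = 1859.8 kg/min.
After stage 1: water left = (1−0.542)×1859.8 = 851.77; stream total = 1152 kg/min.
After stage 2: water left = (1−0.465)×851.77 = 455.7; final concentrate = 755.94 kg/min.
CaCl2 fraction = 300.24/755.94 = 0.397.

0.397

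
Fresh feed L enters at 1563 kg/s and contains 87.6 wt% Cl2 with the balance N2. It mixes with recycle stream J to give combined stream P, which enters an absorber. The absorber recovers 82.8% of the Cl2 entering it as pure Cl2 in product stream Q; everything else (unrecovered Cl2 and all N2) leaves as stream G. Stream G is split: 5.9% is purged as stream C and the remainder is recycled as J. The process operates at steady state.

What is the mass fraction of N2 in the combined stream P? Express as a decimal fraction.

N2 enters only via L and leaves only via the purge: 1563×0.124 = 0.059×(N2 in G), and the absorber passes all N2, so N2 in P = N2 in G = 3284.9 kg/s.
Cl2 in P: m_A = 1563×0.876 + (1−0.059)·(1−0.828)·m_A, so m_A = 1369.2/0.8381 = 1633.6 kg/s.
P = 1633.6 + 3284.9 = 4918.5 kg/s.
N2 fraction in P = 3284.9/4918.5 = 0.668.

0.668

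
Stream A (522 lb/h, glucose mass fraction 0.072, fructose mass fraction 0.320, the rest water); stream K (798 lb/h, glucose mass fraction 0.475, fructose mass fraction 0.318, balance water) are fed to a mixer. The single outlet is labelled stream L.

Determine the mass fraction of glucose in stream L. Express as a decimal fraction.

Total flow out = 522 + 798 = 1320 lb/h.
glucose in = 522×0.072 + 798×0.475 = 416.63 lb/h.
glucose mass fraction in L = 416.63/1320 = 0.316.

0.316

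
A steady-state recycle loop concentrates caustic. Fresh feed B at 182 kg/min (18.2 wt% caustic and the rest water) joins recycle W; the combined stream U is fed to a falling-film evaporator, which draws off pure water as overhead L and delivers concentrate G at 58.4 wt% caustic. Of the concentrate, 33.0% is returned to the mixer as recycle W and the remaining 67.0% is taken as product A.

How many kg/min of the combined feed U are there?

209.9 kg/min

Overall caustic balance (none leaves overhead): caustic in fresh feed = caustic in product, i.e. 182×0.182 = (1−0.330)·G·0.584.
G = 33.124/(0.584×0.670) = 84.655 kg/min.
Recycle W = 0.330×84.655 = 27.936 kg/min.
Combined feed U = 182 + 27.936 = 209.94 kg/min.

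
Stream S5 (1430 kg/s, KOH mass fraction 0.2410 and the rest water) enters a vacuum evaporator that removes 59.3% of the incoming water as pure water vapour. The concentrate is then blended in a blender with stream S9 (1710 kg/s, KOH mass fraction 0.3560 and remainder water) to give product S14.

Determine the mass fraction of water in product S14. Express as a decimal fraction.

Vapour removed = 0.593×0.759×1430 = 643.62 kg/s; concentrate = 786.38 kg/s.
water reaching the mixer = 441.75 (from concentrate) + 1710×0.644 = 1543 kg/s.
Product flow = 786.38 + 1710 = 2496.4 kg/s; water fraction = 0.6181.

0.6181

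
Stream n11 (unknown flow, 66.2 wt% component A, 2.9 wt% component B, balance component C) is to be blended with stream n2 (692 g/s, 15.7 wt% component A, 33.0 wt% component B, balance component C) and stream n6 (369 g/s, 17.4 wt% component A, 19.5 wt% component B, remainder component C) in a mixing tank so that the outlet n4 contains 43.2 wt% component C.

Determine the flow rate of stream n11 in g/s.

Let n11 be the unknown flow. Total out = 1061 + n11.
component C balance: 587.84 + 0.309·n11 = 0.432·(1061 + n11)
(0.309 − 0.432)·n11 = 0.432×1061 − 587.84 = -129.48
n11 = -129.48 / -0.123 = 1052.7 g/s

1053 g/s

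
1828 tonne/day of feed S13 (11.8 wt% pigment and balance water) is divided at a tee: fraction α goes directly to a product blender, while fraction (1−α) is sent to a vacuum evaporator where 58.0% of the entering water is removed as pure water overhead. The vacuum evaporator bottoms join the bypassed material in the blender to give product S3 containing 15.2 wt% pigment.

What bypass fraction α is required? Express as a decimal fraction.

All 1828×0.118 = 215.7 tonne/day of pigment reaches S3, so S3 = 215.7/0.152 = 1419.1 tonne/day and vapour = 408.89 tonne/day.
The evaporator receives (1−α)·1828 of feed at 0.882 water and removes 0.580 of that water:
0.580×0.882×(1−α)×1828 = 408.89
(1−α) = 408.89/935.13 = 0.4373;  α = 0.5627.

0.563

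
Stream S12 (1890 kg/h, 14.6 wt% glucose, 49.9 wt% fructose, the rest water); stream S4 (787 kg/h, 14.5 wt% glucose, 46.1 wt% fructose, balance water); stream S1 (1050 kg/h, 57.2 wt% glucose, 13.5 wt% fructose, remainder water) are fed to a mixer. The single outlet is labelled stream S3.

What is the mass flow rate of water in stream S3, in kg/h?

water out = water in = 1890×0.355 + 787×0.394 + 1050×0.293 = 1288.7 kg/h.

1289 kg/h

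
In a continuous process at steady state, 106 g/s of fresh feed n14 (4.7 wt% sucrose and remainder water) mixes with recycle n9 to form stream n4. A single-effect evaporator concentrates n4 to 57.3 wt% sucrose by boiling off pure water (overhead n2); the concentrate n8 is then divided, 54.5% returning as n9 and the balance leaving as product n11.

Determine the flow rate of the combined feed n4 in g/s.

Overall sucrose balance (none leaves overhead): sucrose in fresh feed = sucrose in product, i.e. 106×0.047 = (1−0.545)·n8·0.573.
n8 = 4.982/(0.573×0.455) = 19.109 g/s.
Recycle n9 = 0.545×19.109 = 10.414 g/s.
Combined feed n4 = 106 + 10.414 = 116.41 g/s.

116.4 g/s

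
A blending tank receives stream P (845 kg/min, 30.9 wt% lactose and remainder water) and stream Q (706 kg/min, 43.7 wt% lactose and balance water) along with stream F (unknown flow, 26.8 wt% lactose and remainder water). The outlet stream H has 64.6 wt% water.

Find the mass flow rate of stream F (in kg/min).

239.2 kg/min

Let F be the unknown flow. Total out = 1551 + F.
water balance: 981.37 + 0.732·F = 0.646·(1551 + F)
(0.732 − 0.646)·F = 0.646×1551 − 981.37 = 20.573
F = 20.573 / 0.086 = 239.22 kg/min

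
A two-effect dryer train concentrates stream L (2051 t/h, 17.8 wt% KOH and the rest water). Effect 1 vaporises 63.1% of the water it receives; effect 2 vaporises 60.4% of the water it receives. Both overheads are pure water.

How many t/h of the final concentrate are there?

611.4 t/h

water in feed = 2051×0.822 = 1685.9 t/h.
After stage 1: water left = (1−0.631)×1685.9 = 622.11; stream total = 987.18 t/h.
After stage 2: water left = (1−0.604)×622.11 = 246.35; final concentrate = 611.43 t/h.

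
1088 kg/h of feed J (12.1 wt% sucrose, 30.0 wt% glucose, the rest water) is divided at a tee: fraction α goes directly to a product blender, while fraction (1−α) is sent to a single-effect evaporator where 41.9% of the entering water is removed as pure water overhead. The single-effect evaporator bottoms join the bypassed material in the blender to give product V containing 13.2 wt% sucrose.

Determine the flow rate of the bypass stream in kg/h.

714.3 kg/h

All 1088×0.121 = 131.65 kg/h of sucrose reaches V, so V = 131.65/0.132 = 997.33 kg/h and vapour = 90.667 kg/h.
The evaporator receives (1−α)·1088 of feed at 0.579 water and removes 0.419 of that water:
0.419×0.579×(1−α)×1088 = 90.667
(1−α) = 90.667/263.95 = 0.3435;  α = 0.6565.
Bypass flow = 0.6565×1088 = 714.27 kg/h.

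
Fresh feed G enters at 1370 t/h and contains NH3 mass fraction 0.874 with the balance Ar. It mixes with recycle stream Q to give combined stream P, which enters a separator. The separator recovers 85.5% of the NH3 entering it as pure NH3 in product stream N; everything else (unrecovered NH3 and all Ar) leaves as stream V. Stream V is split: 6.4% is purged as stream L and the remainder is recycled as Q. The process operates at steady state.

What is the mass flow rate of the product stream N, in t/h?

1185 t/h

NH3 in P: m_A = 1370×0.874 + (1−0.064)·(1−0.855)·m_A, so m_A = 1197.4/0.8643 = 1385.4 t/h.
Product N = 0.855×1385.4 = 1184.5 t/h.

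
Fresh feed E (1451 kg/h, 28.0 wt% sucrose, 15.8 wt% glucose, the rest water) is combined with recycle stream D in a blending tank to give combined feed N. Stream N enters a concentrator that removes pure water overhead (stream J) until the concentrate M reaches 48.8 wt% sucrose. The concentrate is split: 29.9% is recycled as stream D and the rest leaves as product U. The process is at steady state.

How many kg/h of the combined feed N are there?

Overall sucrose balance (none leaves overhead): sucrose in fresh feed = sucrose in product, i.e. 1451×0.280 = (1−0.299)·M·0.488.
M = 406.28/(0.488×0.701) = 1187.6 kg/h.
Recycle D = 0.299×1187.6 = 355.11 kg/h.
Combined feed N = 1451 + 355.11 = 1806.1 kg/h.

1806 kg/h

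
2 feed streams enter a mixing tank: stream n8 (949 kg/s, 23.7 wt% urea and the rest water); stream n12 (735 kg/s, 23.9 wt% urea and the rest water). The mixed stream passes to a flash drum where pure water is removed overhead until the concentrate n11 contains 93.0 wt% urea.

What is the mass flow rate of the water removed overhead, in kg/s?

urea entering = 949×0.237 + 735×0.239 = 400.58 kg/s.
All urea reports to n11, so n11 = 400.58/0.930 = 430.73 kg/s.
Total feed = 1684 kg/s; overhead = 1684 − 430.73 = 1253.3 kg/s.

1253 kg/s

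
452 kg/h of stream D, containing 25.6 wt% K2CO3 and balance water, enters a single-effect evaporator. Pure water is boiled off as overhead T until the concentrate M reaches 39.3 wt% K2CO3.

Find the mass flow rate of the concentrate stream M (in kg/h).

294.4 kg/h

K2CO3 is conserved: 452×0.256 = 115.71 kg/h all reports to the concentrate.
Concentrate = 115.71/(target fraction) = 294.43 kg/h.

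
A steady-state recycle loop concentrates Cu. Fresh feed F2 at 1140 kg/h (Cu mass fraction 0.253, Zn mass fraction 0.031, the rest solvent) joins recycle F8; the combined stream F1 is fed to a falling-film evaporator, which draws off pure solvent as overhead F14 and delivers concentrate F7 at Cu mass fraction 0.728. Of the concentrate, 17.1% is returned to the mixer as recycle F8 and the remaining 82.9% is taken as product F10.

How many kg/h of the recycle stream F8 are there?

Overall Cu balance (none leaves overhead): Cu in fresh feed = Cu in product, i.e. 1140×0.253 = (1−0.171)·F7·0.728.
F7 = 288.42/(0.728×0.829) = 477.9 kg/h.
Recycle F8 = 0.171×477.9 = 81.721 kg/h.

81.72 kg/h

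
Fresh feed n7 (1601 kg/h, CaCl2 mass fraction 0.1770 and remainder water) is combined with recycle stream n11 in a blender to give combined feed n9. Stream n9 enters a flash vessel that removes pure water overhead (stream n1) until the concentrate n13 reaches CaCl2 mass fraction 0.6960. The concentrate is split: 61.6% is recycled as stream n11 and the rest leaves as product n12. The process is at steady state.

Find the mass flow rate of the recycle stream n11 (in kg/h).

653.1 kg/h

Overall CaCl2 balance (none leaves overhead): CaCl2 in fresh feed = CaCl2 in product, i.e. 1601×0.177 = (1−0.616)·n13·0.696.
n13 = 283.38/(0.696×0.384) = 1060.3 kg/h.
Recycle n11 = 0.616×1060.3 = 653.14 kg/h.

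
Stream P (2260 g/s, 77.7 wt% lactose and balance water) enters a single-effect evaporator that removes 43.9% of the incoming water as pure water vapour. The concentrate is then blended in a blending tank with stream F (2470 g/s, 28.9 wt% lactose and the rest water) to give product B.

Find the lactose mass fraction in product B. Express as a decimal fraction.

Vapour removed = 0.439×0.223×2260 = 221.25 g/s; concentrate = 2038.8 g/s.
lactose reaching the mixer = 1756 (from concentrate) + 2470×0.289 = 2469.8 g/s.
Product flow = 2038.8 + 2470 = 4508.8 g/s; lactose fraction = 0.5478.

0.5478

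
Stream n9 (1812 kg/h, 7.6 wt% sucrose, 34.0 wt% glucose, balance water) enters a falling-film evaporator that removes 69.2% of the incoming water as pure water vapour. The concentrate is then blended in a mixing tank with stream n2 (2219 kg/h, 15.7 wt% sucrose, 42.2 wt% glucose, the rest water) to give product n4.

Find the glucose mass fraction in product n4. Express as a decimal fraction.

Vapour removed = 0.692×0.584×1812 = 732.28 kg/h; concentrate = 1079.7 kg/h.
glucose reaching the mixer = 616.08 (from concentrate) + 2219×0.422 = 1552.5 kg/h.
Product flow = 1079.7 + 2219 = 3298.7 kg/h; glucose fraction = 0.4706.

0.4706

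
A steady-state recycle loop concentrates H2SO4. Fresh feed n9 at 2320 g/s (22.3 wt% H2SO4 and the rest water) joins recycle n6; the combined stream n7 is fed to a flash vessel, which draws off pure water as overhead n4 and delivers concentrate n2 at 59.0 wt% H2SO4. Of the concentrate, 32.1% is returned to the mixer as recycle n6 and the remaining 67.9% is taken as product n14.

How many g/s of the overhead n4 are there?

Overall H2SO4 balance (none leaves overhead): H2SO4 in fresh feed = H2SO4 in product, i.e. 2320×0.223 = (1−0.321)·n2·0.590.
n2 = 517.36/(0.590×0.679) = 1291.4 g/s.
Recycle n6 = 0.321×1291.4 = 414.55 g/s.
Combined feed n7 = 2320 + 414.55 = 2734.5 g/s.
Overhead n4 = n7 − n2 = 2734.5 − 1291.4 = 1443.1 g/s.

1443 g/s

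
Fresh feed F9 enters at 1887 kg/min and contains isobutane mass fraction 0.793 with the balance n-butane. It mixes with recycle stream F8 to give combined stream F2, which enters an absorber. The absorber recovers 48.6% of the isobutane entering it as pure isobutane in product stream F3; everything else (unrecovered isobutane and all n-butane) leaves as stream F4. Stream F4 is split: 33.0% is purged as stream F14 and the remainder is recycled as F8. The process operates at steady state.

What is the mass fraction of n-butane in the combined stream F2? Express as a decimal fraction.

n-butane enters only via F9 and leaves only via the purge: 1887×0.207 = 0.330×(n-butane in F4), and the absorber passes all n-butane, so n-butane in F2 = n-butane in F4 = 1183.7 kg/min.
isobutane in F2: m_A = 1887×0.793 + (1−0.330)·(1−0.486)·m_A, so m_A = 1496.4/0.6556 = 2282.4 kg/min.
F2 = 2282.4 + 1183.7 = 3466.1 kg/min.
n-butane fraction in F2 = 1183.7/3466.1 = 0.342.

0.342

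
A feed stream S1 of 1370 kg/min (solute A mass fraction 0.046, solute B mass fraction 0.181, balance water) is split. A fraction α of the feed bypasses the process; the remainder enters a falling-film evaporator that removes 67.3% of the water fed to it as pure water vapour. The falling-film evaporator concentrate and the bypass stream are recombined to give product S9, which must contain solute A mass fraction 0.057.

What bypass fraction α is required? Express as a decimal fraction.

0.629

All 1370×0.046 = 63.02 kg/min of solute A reaches S9, so S9 = 63.02/0.057 = 1105.6 kg/min and vapour = 264.39 kg/min.
The evaporator receives (1−α)·1370 of feed at 0.773 water and removes 0.673 of that water:
0.673×0.773×(1−α)×1370 = 264.39
(1−α) = 264.39/712.71 = 0.3710;  α = 0.6290.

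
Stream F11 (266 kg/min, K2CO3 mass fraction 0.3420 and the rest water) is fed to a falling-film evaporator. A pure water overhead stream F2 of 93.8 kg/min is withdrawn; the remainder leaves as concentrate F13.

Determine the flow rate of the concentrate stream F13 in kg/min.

Concentrate = 266 − 93.8 = 172.2 kg/min.

172.2 kg/min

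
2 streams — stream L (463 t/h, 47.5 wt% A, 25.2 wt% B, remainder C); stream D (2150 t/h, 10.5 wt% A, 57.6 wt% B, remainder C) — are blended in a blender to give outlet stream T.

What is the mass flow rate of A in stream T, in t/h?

445.7 t/h

A out = A in = 463×0.475 + 2150×0.105 = 445.67 t/h.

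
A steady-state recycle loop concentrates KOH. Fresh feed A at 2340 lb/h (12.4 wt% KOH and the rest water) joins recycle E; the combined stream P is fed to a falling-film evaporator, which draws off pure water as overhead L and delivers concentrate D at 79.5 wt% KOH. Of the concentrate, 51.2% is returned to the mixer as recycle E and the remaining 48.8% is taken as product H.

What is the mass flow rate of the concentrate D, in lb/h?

747.9 lb/h

Overall KOH balance (none leaves overhead): KOH in fresh feed = KOH in product, i.e. 2340×0.124 = (1−0.512)·D·0.795.
D = 290.16/(0.795×0.488) = 747.91 lb/h.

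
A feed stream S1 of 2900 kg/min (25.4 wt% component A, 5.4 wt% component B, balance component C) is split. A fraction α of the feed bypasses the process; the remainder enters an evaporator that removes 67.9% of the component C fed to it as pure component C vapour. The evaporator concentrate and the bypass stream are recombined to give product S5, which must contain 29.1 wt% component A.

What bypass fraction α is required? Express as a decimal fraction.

All 2900×0.254 = 736.6 kg/min of component A reaches S5, so S5 = 736.6/0.291 = 2531.3 kg/min and vapour = 368.73 kg/min.
The evaporator receives (1−α)·2900 of feed at 0.692 component C and removes 0.679 of that component C:
0.679×0.692×(1−α)×2900 = 368.73
(1−α) = 368.73/1362.6 = 0.2706;  α = 0.7294.

0.729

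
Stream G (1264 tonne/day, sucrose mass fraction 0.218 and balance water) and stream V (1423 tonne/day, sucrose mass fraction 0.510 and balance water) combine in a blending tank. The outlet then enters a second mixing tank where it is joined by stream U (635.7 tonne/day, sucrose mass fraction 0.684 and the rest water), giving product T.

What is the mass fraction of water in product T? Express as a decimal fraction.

0.568

Overall, product flow = 3322.7 tonne/day.
water in = 1264×0.782 + 1423×0.490 + 635.7×0.316 = 1886.6 tonne/day.
water fraction in T = 0.568.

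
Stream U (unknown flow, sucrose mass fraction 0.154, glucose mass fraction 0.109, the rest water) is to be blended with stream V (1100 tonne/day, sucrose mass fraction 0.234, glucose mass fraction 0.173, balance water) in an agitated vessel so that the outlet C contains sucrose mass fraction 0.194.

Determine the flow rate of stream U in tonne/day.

1100 tonne/day

Let U be the unknown flow. Total out = 1100 + U.
sucrose balance: 257.4 + 0.154·U = 0.194·(1100 + U)
(0.154 − 0.194)·U = 0.194×1100 − 257.4 = -44
U = -44 / -0.040 = 1100 tonne/day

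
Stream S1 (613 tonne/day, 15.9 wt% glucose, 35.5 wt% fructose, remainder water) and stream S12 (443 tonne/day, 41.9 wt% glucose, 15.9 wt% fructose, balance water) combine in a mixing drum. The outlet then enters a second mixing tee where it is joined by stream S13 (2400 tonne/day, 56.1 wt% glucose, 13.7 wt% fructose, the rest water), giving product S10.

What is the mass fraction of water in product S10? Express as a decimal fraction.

Overall, product flow = 3456 tonne/day.
water in = 613×0.486 + 443×0.422 + 2400×0.302 = 1209.7 tonne/day.
water fraction in S10 = 0.3500.

0.3500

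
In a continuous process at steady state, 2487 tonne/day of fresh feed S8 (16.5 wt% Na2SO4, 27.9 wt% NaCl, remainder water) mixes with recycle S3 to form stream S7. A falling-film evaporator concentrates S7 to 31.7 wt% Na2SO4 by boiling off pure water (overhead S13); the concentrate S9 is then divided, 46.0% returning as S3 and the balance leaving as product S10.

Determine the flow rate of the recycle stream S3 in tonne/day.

Overall Na2SO4 balance (none leaves overhead): Na2SO4 in fresh feed = Na2SO4 in product, i.e. 2487×0.165 = (1−0.460)·S9·0.317.
S9 = 410.36/(0.317×0.540) = 2397.2 tonne/day.
Recycle S3 = 0.460×2397.2 = 1102.7 tonne/day.

1103 tonne/day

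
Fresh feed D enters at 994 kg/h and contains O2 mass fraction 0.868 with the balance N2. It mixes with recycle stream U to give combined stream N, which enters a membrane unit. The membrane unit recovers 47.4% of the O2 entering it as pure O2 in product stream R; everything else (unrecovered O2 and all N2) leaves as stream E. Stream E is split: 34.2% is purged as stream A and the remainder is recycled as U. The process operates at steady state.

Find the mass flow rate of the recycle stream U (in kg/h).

N2 enters only via D and leaves only via the purge: 994×0.132 = 0.342×(N2 in E), and the membrane unit passes all N2, so N2 in N = N2 in E = 383.65 kg/h.
O2 in N: m_A = 994×0.868 + (1−0.342)·(1−0.474)·m_A, so m_A = 862.79/0.6539 = 1319.5 kg/h.
E = (1−0.474)×1319.5 + 383.65 = 1077.7 kg/h.
Recycle U = (1−0.342)×1077.7 = 709.12 kg/h.

709.1 kg/h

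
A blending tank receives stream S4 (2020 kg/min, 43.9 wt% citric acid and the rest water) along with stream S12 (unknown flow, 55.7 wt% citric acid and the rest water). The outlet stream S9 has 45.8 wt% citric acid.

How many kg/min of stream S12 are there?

Let S12 be the unknown flow. Total out = 2020 + S12.
citric acid balance: 886.78 + 0.557·S12 = 0.458·(2020 + S12)
(0.557 − 0.458)·S12 = 0.458×2020 − 886.78 = 38.38
S12 = 38.38 / 0.099 = 387.68 kg/min

387.7 kg/min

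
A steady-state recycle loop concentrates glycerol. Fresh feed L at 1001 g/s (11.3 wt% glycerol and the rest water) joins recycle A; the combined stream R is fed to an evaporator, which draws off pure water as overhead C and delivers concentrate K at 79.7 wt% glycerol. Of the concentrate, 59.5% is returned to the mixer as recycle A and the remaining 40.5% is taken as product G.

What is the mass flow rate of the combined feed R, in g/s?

Overall glycerol balance (none leaves overhead): glycerol in fresh feed = glycerol in product, i.e. 1001×0.113 = (1−0.595)·K·0.797.
K = 113.11/(0.797×0.405) = 350.43 g/s.
Recycle A = 0.595×350.43 = 208.5 g/s.
Combined feed R = 1001 + 208.5 = 1209.5 g/s.

1210 g/s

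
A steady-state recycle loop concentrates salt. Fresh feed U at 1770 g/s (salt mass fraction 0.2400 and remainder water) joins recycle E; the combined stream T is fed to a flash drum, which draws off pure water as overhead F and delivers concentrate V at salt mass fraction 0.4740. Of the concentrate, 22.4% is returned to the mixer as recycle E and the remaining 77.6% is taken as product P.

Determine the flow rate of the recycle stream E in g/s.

258.7 g/s

Overall salt balance (none leaves overhead): salt in fresh feed = salt in product, i.e. 1770×0.240 = (1−0.224)·V·0.474.
V = 424.8/(0.474×0.776) = 1154.9 g/s.
Recycle E = 0.224×1154.9 = 258.7 g/s.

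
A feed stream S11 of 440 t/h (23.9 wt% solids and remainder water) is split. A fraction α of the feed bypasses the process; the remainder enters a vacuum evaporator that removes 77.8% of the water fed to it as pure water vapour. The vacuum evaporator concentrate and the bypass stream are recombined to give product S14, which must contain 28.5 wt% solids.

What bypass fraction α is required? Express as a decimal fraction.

All 440×0.239 = 105.16 t/h of solids reaches S14, so S14 = 105.16/0.285 = 368.98 t/h and vapour = 71.018 t/h.
The evaporator receives (1−α)·440 of feed at 0.761 water and removes 0.778 of that water:
0.778×0.761×(1−α)×440 = 71.018
(1−α) = 71.018/260.51 = 0.2726;  α = 0.7274.

0.727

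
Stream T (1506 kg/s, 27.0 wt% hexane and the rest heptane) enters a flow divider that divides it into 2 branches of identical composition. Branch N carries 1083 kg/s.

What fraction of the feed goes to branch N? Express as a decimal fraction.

0.719

Fraction to N = 1083/1506 = 0.7191.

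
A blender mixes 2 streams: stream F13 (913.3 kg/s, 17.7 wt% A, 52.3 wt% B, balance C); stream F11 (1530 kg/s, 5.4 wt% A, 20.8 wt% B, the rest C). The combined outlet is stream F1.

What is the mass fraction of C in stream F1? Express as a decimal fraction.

0.574

Total flow out = 913.3 + 1530 = 2443.3 kg/s.
C in = 913.3×0.300 + 1530×0.738 = 1403.1 kg/s.
C mass fraction in F1 = 1403.1/2443.3 = 0.574.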